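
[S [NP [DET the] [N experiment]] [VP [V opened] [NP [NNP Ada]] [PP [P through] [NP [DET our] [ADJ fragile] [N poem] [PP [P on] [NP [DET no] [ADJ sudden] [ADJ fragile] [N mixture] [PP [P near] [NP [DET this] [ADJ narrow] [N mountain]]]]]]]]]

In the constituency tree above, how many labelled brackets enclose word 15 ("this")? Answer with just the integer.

9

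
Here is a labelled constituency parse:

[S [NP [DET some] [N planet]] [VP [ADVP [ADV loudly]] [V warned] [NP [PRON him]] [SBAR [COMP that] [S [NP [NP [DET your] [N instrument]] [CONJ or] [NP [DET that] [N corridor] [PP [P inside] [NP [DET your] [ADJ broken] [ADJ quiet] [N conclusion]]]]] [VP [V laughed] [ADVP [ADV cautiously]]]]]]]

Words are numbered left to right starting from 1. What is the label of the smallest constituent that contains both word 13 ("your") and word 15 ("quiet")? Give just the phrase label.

The smallest bracket enclosing both words is [NP your broken quiet conclusion], so the label is NP.

NP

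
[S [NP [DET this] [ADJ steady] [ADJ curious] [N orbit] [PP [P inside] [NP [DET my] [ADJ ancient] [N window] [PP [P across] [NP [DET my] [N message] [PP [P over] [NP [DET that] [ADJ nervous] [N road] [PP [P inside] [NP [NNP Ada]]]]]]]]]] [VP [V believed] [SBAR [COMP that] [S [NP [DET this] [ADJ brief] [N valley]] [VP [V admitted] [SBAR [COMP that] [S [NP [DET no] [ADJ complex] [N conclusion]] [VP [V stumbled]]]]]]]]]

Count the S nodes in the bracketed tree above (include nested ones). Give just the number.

The S constituents are: [S this steady curious orbit inside my ancient window across my message over that nervous road inside Ada believed that this brief valley admitted that no complex conclusion stumbled]; [S this brief valley admitted that no complex conclusion stumbled]; [S no complex conclusion stumbled]. Total: 3.

3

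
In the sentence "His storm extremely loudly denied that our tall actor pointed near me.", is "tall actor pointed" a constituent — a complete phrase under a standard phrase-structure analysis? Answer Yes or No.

No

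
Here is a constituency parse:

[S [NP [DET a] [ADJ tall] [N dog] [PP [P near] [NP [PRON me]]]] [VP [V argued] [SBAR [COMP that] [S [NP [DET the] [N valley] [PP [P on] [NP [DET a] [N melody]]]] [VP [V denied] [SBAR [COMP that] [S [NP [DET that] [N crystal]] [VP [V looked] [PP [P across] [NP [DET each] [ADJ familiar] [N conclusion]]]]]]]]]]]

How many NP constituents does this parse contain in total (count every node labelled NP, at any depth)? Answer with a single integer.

Scanning left to right, an opening `[NP` appears at word positions 1, 5, 8, 11, 15, 19 — 6 in total.

6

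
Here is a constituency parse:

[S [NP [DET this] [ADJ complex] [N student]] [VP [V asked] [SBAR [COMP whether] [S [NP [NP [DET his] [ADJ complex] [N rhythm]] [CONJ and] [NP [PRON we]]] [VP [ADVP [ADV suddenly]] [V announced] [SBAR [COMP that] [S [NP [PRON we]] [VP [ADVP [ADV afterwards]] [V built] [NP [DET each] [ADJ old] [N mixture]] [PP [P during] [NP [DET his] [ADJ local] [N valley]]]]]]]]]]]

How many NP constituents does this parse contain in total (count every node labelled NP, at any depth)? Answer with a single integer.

Scanning left to right, an opening `[NP` appears at word positions 1, 6, 6, 10, 14, 17, 21 — 7 in total.

7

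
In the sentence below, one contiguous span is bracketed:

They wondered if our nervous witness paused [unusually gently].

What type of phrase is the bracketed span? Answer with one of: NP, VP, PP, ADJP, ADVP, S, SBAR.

ADVP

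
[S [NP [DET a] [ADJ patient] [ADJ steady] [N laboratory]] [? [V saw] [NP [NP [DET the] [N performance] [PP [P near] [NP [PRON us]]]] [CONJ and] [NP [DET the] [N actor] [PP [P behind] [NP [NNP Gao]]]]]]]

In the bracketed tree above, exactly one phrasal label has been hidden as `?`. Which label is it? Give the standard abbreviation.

VP

Looking at what the `?` directly dominates — V 'saw', NP — this is a verb phrase (VP).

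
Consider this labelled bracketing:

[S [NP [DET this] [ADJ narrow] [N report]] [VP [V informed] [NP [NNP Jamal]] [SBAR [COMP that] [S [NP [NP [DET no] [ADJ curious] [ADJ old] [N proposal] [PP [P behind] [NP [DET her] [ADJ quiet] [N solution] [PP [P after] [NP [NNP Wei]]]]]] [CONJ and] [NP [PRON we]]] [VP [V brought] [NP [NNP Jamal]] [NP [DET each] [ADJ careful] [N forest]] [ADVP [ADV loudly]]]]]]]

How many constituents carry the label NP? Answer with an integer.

9

Scanning left to right, an opening `[NP` appears at word positions 1, 5, 7, 7, 12, 16, 18, 20, 21 — 9 in total.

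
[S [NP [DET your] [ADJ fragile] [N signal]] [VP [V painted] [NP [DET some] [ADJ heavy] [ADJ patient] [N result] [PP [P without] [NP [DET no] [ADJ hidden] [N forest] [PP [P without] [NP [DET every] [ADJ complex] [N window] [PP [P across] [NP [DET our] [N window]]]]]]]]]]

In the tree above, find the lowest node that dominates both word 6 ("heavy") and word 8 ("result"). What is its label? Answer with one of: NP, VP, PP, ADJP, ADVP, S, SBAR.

Both words fall inside [NP some heavy patient result without no hidden forest without every complex window across our window] (words 5–19), and no smaller constituent contains them both. Label: NP.

NP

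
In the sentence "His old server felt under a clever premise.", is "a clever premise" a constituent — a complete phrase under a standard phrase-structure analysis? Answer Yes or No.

Yes

These words form the whole noun phrase headed by "premise", so yes — one constituent.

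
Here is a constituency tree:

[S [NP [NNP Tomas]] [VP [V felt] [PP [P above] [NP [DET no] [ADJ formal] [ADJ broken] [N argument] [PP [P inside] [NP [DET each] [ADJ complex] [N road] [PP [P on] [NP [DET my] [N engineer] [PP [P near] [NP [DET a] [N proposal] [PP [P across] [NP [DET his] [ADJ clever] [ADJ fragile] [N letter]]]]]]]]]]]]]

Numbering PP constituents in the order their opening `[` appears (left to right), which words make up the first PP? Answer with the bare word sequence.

In left-to-right order the PP constituents are "above no formal broken argument inside each complex road on my engineer near a proposal across his clever fragile letter"; "inside each complex road on my engineer near a proposal across his clever fragile letter"; "on my engineer near a proposal across his clever fragile letter"; "near a proposal across his clever fragile letter"; "across his clever fragile letter". Number 1 is "above no formal broken argument inside each complex road on my engineer near a proposal across his clever fragile letter".

above no formal broken argument inside each complex road on my engineer near a proposal across his clever fragile letter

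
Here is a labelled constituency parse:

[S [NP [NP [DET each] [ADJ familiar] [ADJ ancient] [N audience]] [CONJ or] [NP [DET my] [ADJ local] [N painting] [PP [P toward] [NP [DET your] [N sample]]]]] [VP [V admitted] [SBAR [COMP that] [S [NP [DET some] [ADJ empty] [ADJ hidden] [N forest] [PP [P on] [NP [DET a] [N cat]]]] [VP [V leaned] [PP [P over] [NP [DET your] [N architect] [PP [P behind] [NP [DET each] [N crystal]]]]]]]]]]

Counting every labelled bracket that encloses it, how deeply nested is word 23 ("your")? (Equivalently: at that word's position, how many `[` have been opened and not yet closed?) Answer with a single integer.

8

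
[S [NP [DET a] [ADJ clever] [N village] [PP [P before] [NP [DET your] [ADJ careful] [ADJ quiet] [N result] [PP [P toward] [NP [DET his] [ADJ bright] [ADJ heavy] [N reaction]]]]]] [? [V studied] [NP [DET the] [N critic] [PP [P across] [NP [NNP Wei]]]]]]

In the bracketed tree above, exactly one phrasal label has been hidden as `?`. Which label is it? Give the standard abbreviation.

VP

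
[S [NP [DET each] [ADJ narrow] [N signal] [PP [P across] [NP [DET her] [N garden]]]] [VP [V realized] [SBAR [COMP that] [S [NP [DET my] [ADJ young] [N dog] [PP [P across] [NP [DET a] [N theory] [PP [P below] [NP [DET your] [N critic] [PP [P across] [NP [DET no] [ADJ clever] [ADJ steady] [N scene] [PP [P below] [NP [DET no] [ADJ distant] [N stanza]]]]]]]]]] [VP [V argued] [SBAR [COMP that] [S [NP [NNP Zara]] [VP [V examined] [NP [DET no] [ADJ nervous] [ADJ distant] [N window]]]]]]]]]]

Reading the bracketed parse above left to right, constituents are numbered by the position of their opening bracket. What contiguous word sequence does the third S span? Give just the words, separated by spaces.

Zara examined no nervous distant window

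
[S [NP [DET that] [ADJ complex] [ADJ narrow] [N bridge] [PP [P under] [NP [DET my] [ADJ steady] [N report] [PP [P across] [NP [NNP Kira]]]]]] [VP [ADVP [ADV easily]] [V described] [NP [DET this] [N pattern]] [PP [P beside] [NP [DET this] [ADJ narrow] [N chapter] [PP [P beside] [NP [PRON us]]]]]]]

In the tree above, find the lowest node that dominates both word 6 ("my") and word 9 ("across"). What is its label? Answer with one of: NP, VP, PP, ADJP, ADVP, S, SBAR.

Word 6 lies under S → NP → PP → NP → DET; word 9 lies under S → NP → PP → NP → PP → P. The lowest shared node is the NP.

NP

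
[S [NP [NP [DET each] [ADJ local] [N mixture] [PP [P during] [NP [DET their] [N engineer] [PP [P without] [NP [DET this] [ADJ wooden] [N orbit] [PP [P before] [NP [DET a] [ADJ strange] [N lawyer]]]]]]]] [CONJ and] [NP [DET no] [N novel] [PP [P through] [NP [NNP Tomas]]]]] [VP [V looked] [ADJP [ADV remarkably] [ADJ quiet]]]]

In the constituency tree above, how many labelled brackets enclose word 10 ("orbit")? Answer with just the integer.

8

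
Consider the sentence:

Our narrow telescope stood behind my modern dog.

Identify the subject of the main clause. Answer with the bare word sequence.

our narrow telescope

"our narrow telescope" is the NP that combines with the VP headed by "stood" to form the main clause — the subject.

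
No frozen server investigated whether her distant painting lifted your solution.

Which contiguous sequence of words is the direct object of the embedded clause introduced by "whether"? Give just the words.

your solution

"lifted" heads the VP of the embedded clause introduced by "whether", and "your solution" is its direct object.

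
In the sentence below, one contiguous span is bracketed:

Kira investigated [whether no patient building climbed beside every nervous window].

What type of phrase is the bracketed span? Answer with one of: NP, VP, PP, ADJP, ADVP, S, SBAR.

SBAR

The span is built around the complementizer "whether" — a subordinate clause (SBAR).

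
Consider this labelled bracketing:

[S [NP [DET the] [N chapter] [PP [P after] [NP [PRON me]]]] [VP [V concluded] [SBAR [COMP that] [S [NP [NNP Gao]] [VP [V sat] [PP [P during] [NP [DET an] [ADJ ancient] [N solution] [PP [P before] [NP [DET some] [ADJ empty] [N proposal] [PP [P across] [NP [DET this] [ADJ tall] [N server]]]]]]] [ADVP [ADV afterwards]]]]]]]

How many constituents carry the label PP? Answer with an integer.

The PP constituents are: [PP after me]; [PP during an ancient solution before some empty proposal across this tall server]; [PP before some empty proposal across this tall server]; [PP across this tall server]. Total: 4.

4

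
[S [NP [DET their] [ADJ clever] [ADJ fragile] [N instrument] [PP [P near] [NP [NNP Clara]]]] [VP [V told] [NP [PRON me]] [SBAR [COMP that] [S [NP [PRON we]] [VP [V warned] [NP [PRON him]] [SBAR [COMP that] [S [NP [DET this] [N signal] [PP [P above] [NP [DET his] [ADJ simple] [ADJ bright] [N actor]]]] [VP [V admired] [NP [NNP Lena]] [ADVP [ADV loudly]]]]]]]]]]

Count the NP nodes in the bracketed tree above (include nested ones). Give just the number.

Scanning left to right, an opening `[NP` appears at word positions 1, 6, 8, 10, 12, 14, 17, 22 — 8 in total.

8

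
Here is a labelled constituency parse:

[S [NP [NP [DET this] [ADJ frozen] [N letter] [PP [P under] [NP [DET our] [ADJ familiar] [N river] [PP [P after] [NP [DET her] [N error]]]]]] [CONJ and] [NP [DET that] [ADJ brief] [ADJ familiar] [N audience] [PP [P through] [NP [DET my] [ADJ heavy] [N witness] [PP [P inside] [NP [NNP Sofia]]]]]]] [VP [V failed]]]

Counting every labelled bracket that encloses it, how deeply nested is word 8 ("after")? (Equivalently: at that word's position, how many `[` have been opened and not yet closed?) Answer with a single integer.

Counting open brackets not yet closed at "after": [S [NP [NP [PP [NP [PP [P = 7.

7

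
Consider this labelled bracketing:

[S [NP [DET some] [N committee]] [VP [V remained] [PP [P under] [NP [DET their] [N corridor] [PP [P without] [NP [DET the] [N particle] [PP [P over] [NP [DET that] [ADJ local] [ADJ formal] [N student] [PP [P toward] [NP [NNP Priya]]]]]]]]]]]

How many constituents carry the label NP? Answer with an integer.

5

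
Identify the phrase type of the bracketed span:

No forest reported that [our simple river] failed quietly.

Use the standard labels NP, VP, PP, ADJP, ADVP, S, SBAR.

NP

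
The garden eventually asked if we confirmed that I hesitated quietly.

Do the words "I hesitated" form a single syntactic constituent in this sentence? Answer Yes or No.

No

The sequence begins inside the noun phrase "I" and ends inside the verb phrase "hesitated quietly"; it crosses a phrase boundary, so no single node in the tree spans exactly those words.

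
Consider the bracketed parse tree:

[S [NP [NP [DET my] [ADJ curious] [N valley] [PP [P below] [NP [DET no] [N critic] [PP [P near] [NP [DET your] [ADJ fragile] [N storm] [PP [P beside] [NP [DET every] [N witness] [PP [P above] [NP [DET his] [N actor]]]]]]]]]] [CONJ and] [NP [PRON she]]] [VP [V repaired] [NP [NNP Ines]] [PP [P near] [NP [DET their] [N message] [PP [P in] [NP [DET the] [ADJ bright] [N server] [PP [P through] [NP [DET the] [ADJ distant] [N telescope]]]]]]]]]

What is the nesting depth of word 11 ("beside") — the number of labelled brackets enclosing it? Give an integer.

Counting open brackets not yet closed at "beside": [S [NP [NP [PP [NP [PP [NP [PP [P = 9.

9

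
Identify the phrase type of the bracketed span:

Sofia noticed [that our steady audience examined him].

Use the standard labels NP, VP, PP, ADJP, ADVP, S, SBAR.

SBAR

"that" is the head of the bracketed span, so the span is a subordinate clause: SBAR.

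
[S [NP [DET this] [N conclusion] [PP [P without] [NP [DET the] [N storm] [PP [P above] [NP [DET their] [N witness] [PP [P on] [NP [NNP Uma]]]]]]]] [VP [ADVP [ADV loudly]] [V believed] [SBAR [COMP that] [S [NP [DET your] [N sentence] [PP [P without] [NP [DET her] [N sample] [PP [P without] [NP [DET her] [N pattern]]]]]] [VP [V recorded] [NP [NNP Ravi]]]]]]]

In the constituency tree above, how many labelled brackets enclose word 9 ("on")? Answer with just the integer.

Path from the root down to the word: S → NP → PP → NP → PP → NP → PP → P. That is 8 enclosing brackets.

8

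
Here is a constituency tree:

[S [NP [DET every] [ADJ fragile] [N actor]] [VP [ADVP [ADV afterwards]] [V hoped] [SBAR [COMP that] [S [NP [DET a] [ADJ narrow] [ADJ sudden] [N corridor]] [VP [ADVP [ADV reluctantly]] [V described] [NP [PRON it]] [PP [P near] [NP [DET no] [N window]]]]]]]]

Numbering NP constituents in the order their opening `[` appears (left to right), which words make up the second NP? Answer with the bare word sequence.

The NP opening brackets appear, in order, over: "every fragile actor"; "a narrow sudden corridor"; "it"; "no window". The second one spans "a narrow sudden corridor".

a narrow sudden corridor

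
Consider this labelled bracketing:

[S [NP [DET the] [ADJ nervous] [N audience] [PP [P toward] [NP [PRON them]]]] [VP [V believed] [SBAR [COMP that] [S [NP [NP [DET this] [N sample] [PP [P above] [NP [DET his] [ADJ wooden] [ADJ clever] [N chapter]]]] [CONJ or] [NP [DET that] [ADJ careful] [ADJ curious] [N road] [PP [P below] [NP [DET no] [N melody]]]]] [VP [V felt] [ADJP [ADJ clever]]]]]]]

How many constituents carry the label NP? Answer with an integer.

7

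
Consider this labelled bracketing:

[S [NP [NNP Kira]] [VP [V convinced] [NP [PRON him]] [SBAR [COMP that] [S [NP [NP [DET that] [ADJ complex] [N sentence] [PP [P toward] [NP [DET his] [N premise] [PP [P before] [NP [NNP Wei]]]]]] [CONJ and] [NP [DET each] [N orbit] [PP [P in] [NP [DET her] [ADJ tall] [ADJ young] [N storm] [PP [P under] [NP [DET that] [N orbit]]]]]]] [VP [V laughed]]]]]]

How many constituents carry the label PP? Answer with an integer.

4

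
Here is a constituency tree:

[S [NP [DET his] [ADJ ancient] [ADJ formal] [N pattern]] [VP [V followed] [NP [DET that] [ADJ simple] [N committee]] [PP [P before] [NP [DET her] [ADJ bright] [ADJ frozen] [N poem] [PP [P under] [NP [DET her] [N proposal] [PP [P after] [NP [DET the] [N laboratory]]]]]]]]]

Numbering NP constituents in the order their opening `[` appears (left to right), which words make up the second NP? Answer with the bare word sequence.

In left-to-right order the NP constituents are "his ancient formal pattern"; "that simple committee"; "her bright frozen poem under her proposal after the laboratory"; "her proposal after the laboratory"; "the laboratory". Number 2 is "that simple committee".

that simple committee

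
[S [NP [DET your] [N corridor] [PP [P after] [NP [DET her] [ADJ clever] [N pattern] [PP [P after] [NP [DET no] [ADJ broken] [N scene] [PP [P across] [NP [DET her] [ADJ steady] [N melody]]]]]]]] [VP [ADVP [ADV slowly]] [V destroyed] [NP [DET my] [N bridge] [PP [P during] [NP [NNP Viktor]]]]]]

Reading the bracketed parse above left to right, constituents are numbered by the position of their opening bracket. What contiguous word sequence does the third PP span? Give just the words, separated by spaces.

The PP opening brackets appear, in order, over: "after her clever pattern after no broken scene across her steady melody"; "after no broken scene across her steady melody"; "across her steady melody"; "during Viktor". The third one spans "across her steady melody".

across her steady melody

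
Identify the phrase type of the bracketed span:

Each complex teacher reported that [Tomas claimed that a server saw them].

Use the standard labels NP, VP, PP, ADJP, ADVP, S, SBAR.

S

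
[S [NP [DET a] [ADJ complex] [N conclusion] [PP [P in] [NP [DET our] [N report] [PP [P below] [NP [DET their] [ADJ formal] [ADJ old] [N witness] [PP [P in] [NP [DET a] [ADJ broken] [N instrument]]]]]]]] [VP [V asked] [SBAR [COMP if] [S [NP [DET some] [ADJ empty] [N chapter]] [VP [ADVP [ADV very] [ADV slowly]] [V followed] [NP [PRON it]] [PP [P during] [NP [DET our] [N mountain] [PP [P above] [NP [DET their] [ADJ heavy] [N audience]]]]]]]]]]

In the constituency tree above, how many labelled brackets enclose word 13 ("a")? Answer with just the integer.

Path from the root down to the word: S → NP → PP → NP → PP → NP → PP → NP → DET. That is 9 enclosing brackets.

9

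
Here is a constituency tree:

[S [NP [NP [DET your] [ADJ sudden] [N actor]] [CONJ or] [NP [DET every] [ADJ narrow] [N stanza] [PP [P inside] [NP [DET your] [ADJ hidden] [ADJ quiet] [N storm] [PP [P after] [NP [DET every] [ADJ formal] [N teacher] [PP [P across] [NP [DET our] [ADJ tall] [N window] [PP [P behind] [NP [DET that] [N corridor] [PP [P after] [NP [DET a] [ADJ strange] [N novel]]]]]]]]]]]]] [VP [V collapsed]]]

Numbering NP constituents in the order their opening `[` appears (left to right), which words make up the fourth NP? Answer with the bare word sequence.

Opening `[NP` markers occur at word positions 1, 1, 5, 9, 14, 18, 22, 25; the fourth of these opens the constituent [NP your hidden quiet storm after every formal teacher across our tall window behind that corridor after a strange novel].

your hidden quiet storm after every formal teacher across our tall window behind that corridor after a strange novel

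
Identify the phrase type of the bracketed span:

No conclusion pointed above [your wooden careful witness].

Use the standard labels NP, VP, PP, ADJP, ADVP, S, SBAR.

"witness" is the head of the bracketed span, so the span is a noun phrase: NP.

NP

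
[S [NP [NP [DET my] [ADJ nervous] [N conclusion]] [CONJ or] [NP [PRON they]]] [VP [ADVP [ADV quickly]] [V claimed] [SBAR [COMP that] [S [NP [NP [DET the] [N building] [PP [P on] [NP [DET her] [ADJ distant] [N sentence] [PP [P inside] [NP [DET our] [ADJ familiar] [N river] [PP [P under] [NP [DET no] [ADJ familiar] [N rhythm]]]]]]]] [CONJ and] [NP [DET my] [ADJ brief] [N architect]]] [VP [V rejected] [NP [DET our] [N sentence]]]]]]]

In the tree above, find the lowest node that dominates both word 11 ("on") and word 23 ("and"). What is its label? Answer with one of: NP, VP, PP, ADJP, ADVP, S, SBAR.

Both words fall inside [NP the building on her distant sentence inside our familiar river under no familiar rhythm and my brief architect] (words 9–26), and no smaller constituent contains them both. Label: NP.

NP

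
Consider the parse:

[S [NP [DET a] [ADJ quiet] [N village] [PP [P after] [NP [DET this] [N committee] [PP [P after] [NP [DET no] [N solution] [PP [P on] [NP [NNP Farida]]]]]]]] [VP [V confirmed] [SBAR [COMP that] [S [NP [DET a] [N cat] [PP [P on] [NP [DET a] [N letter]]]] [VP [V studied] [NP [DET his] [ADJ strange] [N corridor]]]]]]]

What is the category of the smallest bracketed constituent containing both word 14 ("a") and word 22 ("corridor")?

The smallest bracket enclosing both words is [S a cat on a letter studied his strange corridor], so the label is S.

S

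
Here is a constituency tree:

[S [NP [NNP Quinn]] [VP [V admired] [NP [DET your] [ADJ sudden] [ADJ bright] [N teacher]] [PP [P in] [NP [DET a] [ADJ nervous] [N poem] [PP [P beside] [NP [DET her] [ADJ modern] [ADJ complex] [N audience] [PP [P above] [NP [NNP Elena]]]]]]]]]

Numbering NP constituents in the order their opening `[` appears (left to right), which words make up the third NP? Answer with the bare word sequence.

a nervous poem beside her modern complex audience above Elena

In left-to-right order the NP constituents are "Quinn"; "your sudden bright teacher"; "a nervous poem beside her modern complex audience above Elena"; "her modern complex audience above Elena"; "Elena". Number 3 is "a nervous poem beside her modern complex audience above Elena".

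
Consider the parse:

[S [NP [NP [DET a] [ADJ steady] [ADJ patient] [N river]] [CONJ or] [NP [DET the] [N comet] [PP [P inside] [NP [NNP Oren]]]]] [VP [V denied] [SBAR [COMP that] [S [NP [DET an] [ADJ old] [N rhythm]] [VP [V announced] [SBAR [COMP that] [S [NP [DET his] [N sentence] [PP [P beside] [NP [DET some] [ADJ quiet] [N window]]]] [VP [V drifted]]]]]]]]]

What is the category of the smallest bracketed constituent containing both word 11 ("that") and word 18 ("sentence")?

SBAR

Word 11 lies under S → VP → SBAR → COMP; word 18 lies under S → VP → SBAR → S → VP → SBAR → S → NP → N. The lowest shared node is the SBAR.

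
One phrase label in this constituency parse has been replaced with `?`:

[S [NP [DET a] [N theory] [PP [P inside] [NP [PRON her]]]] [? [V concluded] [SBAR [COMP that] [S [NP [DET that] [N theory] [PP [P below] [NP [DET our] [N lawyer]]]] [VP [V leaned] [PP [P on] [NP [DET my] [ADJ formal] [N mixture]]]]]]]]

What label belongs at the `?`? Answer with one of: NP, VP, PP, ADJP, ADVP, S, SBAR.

Looking at what the `?` directly dominates — V 'concluded', SBAR — this is a verb phrase (VP).

VP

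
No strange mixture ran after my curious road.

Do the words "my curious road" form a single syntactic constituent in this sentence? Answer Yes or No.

The sequence corresponds to a single NP node — the noun phrase "my curious road".

Yes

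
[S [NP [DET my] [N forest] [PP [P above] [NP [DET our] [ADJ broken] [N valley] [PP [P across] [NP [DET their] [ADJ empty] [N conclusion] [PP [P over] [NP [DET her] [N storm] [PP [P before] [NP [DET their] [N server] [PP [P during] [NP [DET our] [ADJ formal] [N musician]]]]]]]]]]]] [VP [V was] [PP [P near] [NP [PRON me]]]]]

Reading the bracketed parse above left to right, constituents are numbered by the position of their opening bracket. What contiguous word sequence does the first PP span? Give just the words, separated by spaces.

above our broken valley across their empty conclusion over her storm before their server during our formal musician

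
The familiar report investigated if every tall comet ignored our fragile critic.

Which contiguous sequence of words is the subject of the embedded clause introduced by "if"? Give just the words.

In the embedded clause introduced by "if" the verb is "ignored"; the NP preceding it, "every tall comet", is the subject.

every tall comet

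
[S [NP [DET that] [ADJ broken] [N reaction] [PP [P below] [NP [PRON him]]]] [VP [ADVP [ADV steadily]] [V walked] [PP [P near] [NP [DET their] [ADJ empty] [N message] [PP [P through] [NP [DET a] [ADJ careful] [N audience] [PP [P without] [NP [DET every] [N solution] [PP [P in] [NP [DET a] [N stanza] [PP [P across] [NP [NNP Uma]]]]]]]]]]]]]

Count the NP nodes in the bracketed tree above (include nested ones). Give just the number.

7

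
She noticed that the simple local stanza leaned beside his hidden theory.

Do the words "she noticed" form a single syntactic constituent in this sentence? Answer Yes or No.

No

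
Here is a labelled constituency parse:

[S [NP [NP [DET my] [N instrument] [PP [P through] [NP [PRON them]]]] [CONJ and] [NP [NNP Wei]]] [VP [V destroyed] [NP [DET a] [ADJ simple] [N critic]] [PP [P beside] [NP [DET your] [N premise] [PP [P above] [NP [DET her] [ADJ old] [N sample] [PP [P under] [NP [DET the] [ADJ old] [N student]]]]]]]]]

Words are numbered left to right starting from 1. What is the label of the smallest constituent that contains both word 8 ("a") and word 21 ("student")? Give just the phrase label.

The smallest bracket enclosing both words is [VP destroyed a simple critic beside your premise above her old sample under the old student], so the label is VP.

VP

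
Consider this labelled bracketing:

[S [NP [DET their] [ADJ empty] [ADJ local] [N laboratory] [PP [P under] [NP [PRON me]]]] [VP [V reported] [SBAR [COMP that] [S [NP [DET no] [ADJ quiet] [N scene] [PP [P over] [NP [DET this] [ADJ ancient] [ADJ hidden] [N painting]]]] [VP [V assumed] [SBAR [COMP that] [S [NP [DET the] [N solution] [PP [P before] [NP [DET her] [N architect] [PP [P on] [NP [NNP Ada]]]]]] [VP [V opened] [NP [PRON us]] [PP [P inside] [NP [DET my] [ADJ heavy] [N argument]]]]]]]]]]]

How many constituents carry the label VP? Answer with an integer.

3

Listing each VP by its span: [VP reported that no quiet scene over this ancient hidden painting assumed that the solution before her architect on Ada opened us inside my heavy argument]; [VP assumed that the solution before her architect on Ada opened us inside my heavy argument]; [VP opened us inside my heavy argument] — that makes 3.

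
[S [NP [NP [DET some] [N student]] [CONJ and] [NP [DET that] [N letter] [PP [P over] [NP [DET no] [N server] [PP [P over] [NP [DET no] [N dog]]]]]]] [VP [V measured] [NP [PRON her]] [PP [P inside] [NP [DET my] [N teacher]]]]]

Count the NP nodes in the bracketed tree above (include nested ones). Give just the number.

Scanning left to right, an opening `[NP` appears at word positions 1, 1, 4, 7, 10, 13, 15 — 7 in total.

7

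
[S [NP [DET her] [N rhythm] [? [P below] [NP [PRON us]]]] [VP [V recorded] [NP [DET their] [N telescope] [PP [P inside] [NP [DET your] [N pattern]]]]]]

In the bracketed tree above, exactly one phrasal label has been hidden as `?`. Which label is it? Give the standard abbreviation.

PP

A constituent whose immediate children are P 'below', NP is a prepositional phrase: PP.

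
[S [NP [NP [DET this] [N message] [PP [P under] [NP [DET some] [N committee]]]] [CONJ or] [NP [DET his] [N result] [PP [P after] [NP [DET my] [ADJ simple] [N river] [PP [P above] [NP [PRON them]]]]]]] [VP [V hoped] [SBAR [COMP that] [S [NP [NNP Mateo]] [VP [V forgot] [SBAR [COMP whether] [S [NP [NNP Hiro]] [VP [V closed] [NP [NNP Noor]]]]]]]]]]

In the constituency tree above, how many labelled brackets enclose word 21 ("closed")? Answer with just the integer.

9

Path from the root down to the word: S → VP → SBAR → S → VP → SBAR → S → VP → V. That is 9 enclosing brackets.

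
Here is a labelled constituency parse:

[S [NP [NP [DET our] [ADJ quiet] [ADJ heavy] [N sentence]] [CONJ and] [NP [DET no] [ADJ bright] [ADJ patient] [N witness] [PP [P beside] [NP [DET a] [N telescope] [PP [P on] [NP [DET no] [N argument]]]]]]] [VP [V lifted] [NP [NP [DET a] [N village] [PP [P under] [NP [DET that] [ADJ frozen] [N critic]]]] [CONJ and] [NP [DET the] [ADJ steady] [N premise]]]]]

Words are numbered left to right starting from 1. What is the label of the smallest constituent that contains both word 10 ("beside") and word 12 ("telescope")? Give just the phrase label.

PP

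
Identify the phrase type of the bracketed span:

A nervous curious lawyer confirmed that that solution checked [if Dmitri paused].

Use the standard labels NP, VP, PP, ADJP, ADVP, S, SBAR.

SBAR

"if" is the head of the bracketed span, so the span is a subordinate clause: SBAR.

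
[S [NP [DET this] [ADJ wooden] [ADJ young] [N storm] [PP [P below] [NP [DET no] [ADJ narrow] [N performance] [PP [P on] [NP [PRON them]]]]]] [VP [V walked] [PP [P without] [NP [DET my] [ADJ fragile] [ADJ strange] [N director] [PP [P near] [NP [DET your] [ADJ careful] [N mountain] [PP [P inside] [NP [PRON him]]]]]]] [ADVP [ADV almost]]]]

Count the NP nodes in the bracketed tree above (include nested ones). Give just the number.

6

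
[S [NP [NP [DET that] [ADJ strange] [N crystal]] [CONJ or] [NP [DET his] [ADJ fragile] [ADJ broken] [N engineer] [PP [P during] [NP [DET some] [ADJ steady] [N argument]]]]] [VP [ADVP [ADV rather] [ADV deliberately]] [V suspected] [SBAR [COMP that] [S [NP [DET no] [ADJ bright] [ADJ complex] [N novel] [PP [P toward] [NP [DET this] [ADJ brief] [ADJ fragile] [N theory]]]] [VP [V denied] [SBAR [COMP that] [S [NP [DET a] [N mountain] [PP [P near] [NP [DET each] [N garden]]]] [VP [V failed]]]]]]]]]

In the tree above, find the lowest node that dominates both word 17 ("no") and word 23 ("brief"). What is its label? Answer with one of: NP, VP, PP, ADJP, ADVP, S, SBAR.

NP

Word 17 lies under S → VP → SBAR → S → NP → DET; word 23 lies under S → VP → SBAR → S → NP → PP → NP → ADJ. The lowest shared node is the NP.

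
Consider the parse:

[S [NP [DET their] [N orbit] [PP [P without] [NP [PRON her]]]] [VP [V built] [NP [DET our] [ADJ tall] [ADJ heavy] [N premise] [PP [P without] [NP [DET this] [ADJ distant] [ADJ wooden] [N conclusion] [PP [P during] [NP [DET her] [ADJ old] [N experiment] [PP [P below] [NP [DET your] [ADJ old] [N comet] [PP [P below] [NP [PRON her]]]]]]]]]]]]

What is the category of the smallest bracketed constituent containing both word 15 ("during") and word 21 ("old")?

Word 15 lies under S → VP → NP → PP → NP → PP → P; word 21 lies under S → VP → NP → PP → NP → PP → NP → PP → NP → ADJ. The lowest shared node is the PP.

PP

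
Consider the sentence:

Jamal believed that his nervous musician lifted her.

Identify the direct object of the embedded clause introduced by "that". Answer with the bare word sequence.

her

Within the embedded clause introduced by "that", the direct object of "lifted" is "her".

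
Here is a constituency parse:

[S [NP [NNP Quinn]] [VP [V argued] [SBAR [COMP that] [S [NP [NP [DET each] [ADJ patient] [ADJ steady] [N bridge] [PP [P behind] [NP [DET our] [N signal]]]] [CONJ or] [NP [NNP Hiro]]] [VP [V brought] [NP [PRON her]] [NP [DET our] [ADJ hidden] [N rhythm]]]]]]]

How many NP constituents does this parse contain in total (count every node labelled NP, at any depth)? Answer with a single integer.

Listing each NP by its span: [NP Quinn]; [NP each patient steady bridge behind our signal or Hiro]; [NP each patient steady bridge behind our signal]; [NP our signal]; [NP Hiro]; [NP her] … — that makes 7.

7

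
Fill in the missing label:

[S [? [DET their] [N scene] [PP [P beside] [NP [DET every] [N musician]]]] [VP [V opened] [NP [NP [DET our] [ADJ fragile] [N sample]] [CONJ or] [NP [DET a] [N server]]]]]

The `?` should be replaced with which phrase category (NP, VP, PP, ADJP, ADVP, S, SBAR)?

NP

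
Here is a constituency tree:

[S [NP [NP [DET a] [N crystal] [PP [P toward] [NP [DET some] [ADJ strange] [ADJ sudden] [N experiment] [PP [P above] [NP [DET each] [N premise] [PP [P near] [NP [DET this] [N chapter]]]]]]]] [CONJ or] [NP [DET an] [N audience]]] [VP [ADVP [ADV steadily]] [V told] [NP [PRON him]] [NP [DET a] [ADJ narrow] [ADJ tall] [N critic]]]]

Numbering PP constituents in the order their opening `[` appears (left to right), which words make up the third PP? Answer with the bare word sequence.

near this chapter

Opening `[PP` markers occur at word positions 3, 8, 11; the third of these opens the constituent [PP near this chapter].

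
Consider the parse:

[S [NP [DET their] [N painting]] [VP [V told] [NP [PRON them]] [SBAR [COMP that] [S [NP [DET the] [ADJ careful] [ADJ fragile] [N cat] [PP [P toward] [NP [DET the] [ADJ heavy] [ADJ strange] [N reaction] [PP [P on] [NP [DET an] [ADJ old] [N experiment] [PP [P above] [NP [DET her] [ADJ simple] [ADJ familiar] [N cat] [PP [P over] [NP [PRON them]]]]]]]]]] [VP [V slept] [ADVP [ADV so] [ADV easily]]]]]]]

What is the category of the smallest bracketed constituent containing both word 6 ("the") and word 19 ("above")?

NP

The smallest bracket enclosing both words is [NP the careful fragile cat toward the heavy strange reaction on an old experiment above her simple familiar cat over them], so the label is NP.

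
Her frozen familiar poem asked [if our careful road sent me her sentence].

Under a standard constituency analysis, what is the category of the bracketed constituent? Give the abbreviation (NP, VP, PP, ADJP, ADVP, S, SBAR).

SBAR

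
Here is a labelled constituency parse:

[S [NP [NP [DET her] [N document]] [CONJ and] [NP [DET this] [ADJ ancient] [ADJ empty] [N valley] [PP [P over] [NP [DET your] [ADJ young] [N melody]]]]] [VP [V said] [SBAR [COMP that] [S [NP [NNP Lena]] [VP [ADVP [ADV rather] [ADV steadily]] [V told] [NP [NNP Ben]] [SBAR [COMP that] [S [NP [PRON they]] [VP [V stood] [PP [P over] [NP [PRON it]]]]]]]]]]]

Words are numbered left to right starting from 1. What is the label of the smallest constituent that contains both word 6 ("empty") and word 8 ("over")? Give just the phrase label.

The smallest bracket enclosing both words is [NP this ancient empty valley over your young melody], so the label is NP.

NP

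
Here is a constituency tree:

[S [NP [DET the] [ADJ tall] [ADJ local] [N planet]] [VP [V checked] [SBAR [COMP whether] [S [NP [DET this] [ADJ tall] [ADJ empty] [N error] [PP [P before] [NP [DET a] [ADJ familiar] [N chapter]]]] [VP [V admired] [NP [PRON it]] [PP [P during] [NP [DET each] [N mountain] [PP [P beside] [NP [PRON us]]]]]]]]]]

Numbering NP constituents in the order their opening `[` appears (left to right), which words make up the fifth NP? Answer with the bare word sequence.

each mountain beside us

In left-to-right order the NP constituents are "the tall local planet"; "this tall empty error before a familiar chapter"; "a familiar chapter"; "it"; "each mountain beside us"; "us". Number 5 is "each mountain beside us".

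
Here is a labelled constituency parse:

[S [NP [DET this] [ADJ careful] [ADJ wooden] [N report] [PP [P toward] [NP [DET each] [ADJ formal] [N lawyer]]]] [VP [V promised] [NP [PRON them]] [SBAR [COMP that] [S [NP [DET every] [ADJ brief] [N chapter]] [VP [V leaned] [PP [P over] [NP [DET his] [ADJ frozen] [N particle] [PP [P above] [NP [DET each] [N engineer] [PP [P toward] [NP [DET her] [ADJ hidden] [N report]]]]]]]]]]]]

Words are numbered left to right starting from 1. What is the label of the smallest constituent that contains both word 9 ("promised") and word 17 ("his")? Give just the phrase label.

Word 9 lies under S → VP → V; word 17 lies under S → VP → SBAR → S → VP → PP → NP → DET. The lowest shared node is the VP.

VP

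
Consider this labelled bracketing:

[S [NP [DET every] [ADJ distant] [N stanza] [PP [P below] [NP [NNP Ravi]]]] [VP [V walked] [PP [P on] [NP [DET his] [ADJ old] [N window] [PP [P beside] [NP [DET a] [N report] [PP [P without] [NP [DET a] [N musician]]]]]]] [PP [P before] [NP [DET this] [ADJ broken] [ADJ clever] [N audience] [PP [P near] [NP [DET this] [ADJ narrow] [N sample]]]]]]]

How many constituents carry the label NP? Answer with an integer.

7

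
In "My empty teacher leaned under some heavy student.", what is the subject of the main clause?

In the main clause the verb is "leaned"; the NP preceding it, "my empty teacher", is the subject.

my empty teacher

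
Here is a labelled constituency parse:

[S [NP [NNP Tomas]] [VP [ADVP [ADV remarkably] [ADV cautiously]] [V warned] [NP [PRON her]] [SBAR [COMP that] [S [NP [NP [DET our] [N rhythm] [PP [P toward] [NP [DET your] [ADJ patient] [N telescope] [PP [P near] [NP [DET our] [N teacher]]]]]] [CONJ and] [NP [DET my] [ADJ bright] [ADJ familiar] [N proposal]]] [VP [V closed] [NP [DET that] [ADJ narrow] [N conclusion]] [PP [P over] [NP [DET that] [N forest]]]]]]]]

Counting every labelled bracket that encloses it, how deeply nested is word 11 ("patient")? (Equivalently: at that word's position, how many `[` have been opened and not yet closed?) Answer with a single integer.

The word sits inside ADJ, which is inside NP, inside PP, inside NP, inside NP, inside S, inside SBAR, inside VP, inside S — 9 brackets in all.

9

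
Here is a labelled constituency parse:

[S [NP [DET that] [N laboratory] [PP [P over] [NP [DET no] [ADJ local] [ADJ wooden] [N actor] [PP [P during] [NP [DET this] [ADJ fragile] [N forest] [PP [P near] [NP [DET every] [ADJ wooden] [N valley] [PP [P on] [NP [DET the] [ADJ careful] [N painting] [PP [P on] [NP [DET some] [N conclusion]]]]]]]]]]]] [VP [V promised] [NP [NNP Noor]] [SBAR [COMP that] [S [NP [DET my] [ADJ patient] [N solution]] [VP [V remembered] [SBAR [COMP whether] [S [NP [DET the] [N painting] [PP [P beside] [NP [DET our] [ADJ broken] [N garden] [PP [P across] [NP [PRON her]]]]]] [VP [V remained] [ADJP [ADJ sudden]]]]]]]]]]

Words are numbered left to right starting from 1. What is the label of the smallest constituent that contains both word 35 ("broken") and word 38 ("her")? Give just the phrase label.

NP

Both words fall inside [NP our broken garden across her] (words 34–38), and no smaller constituent contains them both. Label: NP.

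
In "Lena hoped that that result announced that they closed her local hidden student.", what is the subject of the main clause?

Lena

In the main clause the verb is "hoped"; the NP preceding it, "Lena", is the subject.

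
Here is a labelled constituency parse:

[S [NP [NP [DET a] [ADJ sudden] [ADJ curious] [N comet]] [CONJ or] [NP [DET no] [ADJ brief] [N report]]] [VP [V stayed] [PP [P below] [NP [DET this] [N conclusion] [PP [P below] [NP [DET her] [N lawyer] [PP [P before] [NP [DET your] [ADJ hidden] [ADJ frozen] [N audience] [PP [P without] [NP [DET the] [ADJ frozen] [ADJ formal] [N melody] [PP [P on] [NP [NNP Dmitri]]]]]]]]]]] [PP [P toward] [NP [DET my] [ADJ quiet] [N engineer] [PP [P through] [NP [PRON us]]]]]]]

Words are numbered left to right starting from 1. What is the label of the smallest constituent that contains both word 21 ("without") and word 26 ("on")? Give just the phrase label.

PP

Word 21 lies under S → VP → PP → NP → PP → NP → PP → NP → PP → P; word 26 lies under S → VP → PP → NP → PP → NP → PP → NP → PP → NP → PP → P. The lowest shared node is the PP.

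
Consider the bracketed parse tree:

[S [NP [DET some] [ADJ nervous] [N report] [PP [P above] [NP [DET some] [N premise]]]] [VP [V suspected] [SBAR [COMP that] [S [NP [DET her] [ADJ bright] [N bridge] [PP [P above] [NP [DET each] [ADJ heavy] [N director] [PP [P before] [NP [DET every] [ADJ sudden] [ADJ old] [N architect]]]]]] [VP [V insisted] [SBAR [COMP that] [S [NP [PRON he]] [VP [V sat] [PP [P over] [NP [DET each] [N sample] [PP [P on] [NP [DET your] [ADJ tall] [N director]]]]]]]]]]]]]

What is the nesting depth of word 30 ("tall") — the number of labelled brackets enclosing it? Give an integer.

13

Counting open brackets not yet closed at "tall": [S [VP [SBAR [S [VP [SBAR [S [VP [PP [NP [PP [NP [ADJ = 13.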